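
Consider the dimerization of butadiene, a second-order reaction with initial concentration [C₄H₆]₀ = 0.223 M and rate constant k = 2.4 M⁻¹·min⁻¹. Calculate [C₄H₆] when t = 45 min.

0.00889 M

Step 1: For a second-order reaction: 1/[C₄H₆] = 1/[C₄H₆]₀ + kt
Step 2: 1/[C₄H₆] = 1/0.223 + 2.4 × 45
Step 3: 1/[C₄H₆] = 4.484 + 108 = 112.5
Step 4: [C₄H₆] = 1/112.5 = 0.00889 M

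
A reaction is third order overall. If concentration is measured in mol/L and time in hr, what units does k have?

(mol/L)⁻²·hr⁻¹

Step 1: For overall order n, rate = k × (concentration)^n.
Step 2: Rate has units mol/L·hr⁻¹; concentration term has units (mol/L)^3.
Step 3: k = rate / (concentration)^n, so units of k = (mol/L)^(1-3)·hr⁻¹ = (mol/L)⁻²·hr⁻¹.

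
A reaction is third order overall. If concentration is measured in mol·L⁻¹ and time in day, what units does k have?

(mol·L⁻¹)⁻²·day⁻¹

Step 1: For overall order n, rate = k × (concentration)^n.
Step 2: Rate has units mol·L⁻¹·day⁻¹; concentration term has units (mol·L⁻¹)^3.
Step 3: k = rate / (concentration)^n, so units of k = (mol·L⁻¹)^(1-3)·day⁻¹ = (mol·L⁻¹)⁻²·day⁻¹.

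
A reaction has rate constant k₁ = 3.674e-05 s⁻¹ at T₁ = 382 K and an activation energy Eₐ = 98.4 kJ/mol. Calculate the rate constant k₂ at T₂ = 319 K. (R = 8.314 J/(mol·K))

8.086e-08 s⁻¹

Step 1: Use the two-temperature Arrhenius form: ln(k₂/k₁) = -Eₐ/R × (1/T₂ - 1/T₁)
Step 2: Convert Eₐ to J/mol: 98.4 kJ/mol = 98400 J/mol
Step 3: 1/T₂ - 1/T₁ = 1/319 - 1/382 = 5.169952e-04 K⁻¹
Step 4: ln(k₂/k₁) = -98400/8.314 × 5.169952e-04 = -6.11888
Step 5: k₂ = k₁ × exp(-6.11888) = 3.674e-05 × 2.20092e-03 = 8.086e-08 s⁻¹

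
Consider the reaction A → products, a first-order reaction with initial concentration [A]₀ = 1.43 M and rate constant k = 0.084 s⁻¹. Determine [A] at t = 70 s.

0.003997 M

Step 1: For a first-order reaction: [A] = [A]₀ × e^(-kt)
Step 2: [A] = 1.43 × e^(-0.084 × 70)
Step 3: [A] = 1.43 × e^(-5.88)
Step 4: [A] = 1.43 × 0.00279479 = 0.003997 M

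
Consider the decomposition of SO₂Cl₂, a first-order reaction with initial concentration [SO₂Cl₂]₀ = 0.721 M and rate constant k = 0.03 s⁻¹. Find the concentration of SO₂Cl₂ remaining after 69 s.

0.09098 M

Step 1: For a first-order reaction: [SO₂Cl₂] = [SO₂Cl₂]₀ × e^(-kt)
Step 2: [SO₂Cl₂] = 0.721 × e^(-0.03 × 69)
Step 3: [SO₂Cl₂] = 0.721 × e^(-2.07)
Step 4: [SO₂Cl₂] = 0.721 × 0.126186 = 0.09098 M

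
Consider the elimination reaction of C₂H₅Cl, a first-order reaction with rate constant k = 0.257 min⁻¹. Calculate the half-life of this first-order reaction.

2.697 min

Step 1: For a first-order reaction, t₁/₂ = ln(2)/k
Step 2: t₁/₂ = ln(2)/0.257
Step 3: t₁/₂ = 0.6931/0.257 = 2.697 min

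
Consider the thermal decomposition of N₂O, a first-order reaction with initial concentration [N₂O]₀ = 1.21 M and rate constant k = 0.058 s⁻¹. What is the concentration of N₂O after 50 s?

0.06658 M

Step 1: For a first-order reaction: [N₂O] = [N₂O]₀ × e^(-kt)
Step 2: [N₂O] = 1.21 × e^(-0.058 × 50)
Step 3: [N₂O] = 1.21 × e^(-2.9)
Step 4: [N₂O] = 1.21 × 0.0550232 = 0.06658 M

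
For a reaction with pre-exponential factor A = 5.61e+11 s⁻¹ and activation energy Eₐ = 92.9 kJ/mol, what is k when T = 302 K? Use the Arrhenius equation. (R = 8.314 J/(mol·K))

4.79e-05 s⁻¹

Step 1: Use the Arrhenius equation: k = A × exp(-Eₐ/RT)
Step 2: Convert Eₐ to J/mol: 92.9 kJ/mol = 92900 J/mol
Step 3: Calculate the exponent: -Eₐ/(RT) = -92900/(8.314 × 302) = -36.99975
Step 4: k = 5.61e+11 × exp(-36.99975)
Step 5: k = 5.61e+11 × 8.53518e-17 = 4.7882e-05 s⁻¹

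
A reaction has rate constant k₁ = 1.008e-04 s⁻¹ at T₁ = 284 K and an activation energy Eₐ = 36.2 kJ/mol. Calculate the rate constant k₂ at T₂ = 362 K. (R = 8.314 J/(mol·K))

2.742e-03 s⁻¹

Step 1: Use the two-temperature Arrhenius form: ln(k₂/k₁) = -Eₐ/R × (1/T₂ - 1/T₁)
Step 2: Convert Eₐ to J/mol: 36.2 kJ/mol = 36200 J/mol
Step 3: 1/T₂ - 1/T₁ = 1/362 - 1/284 = -7.586958e-04 K⁻¹
Step 4: ln(k₂/k₁) = -36200/8.314 × -7.586958e-04 = 3.30344
Step 5: k₂ = k₁ × exp(3.30344) = 1.008e-04 × 2.72061e+01 = 2.742e-03 s⁻¹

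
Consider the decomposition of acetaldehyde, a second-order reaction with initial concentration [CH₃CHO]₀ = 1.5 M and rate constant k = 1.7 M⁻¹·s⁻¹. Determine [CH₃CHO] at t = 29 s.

0.02001 M

Step 1: For a second-order reaction: 1/[CH₃CHO] = 1/[CH₃CHO]₀ + kt
Step 2: 1/[CH₃CHO] = 1/1.5 + 1.7 × 29
Step 3: 1/[CH₃CHO] = 0.6667 + 49.3 = 49.97
Step 4: [CH₃CHO] = 1/49.97 = 0.02001 M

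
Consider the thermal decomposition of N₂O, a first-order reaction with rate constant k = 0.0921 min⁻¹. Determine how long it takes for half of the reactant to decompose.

7.526 min

Step 1: For a first-order reaction, t₁/₂ = ln(2)/k
Step 2: t₁/₂ = ln(2)/0.0921
Step 3: t₁/₂ = 0.6931/0.0921 = 7.526 min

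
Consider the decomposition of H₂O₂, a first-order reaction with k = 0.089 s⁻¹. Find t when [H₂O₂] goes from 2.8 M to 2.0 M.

3.781 s

Step 1: For first-order: t = ln([H₂O₂]₀/[H₂O₂])/k
Step 2: t = ln(2.8/2.0)/0.089
Step 3: t = ln(1.4)/0.089
Step 4: t = 0.3365/0.089 = 3.781 s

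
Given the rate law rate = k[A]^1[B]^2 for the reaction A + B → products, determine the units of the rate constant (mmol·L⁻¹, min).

(mmol·L⁻¹)⁻²·min⁻¹

Step 1: Overall order = 1 + 2 = 3.
Step 2: rate has units mmol·L⁻¹·min⁻¹; [A]^1[B]^2 has units (mmol·L⁻¹)^3.
Step 3: k = rate/([A]^1[B]^2), so units of k = (mmol·L⁻¹)^(1-3)·min⁻¹ = (mmol·L⁻¹)⁻²·min⁻¹.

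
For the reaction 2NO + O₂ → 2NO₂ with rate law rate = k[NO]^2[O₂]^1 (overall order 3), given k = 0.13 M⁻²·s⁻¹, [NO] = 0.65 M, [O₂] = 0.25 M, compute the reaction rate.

0.01373 M/s

Step 1: The rate law is rate = k[NO]^2[O₂]^1, overall order = 2+1 = 3
Step 2: Substitute values: rate = 0.13 × (0.65)^2 × (0.25)^1
Step 3: rate = 0.13 × 0.4225 × 0.25 = 0.0137313 M/s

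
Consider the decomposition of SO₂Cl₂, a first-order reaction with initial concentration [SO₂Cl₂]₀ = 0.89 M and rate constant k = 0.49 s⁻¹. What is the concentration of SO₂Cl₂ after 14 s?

0.0009335 M

Step 1: For a first-order reaction: [SO₂Cl₂] = [SO₂Cl₂]₀ × e^(-kt)
Step 2: [SO₂Cl₂] = 0.89 × e^(-0.49 × 14)
Step 3: [SO₂Cl₂] = 0.89 × e^(-6.86)
Step 4: [SO₂Cl₂] = 0.89 × 0.00104891 = 0.0009335 M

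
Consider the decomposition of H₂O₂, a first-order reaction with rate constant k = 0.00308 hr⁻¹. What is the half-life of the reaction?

225 hr

Step 1: For a first-order reaction, t₁/₂ = ln(2)/k
Step 2: t₁/₂ = ln(2)/0.00308
Step 3: t₁/₂ = 0.6931/0.00308 = 225 hr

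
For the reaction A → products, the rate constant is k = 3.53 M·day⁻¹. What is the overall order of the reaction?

zeroth order (0)

Step 1: The units of k for an nth-order reaction are (concentration)^(1-n)·(time)⁻¹.
Step 2: Here k has units M·day⁻¹, so the concentration exponent is 1.
Step 3: 1 - n = 1 ⇒ n = 0. The reaction is zeroth order.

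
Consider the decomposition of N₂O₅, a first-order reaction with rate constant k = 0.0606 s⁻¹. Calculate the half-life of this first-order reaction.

11.44 s

Step 1: For a first-order reaction, t₁/₂ = ln(2)/k
Step 2: t₁/₂ = ln(2)/0.0606
Step 3: t₁/₂ = 0.6931/0.0606 = 11.44 s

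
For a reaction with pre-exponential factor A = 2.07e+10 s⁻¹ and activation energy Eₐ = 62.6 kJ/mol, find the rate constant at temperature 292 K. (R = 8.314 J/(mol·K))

1.31e-01 s⁻¹

Step 1: Use the Arrhenius equation: k = A × exp(-Eₐ/RT)
Step 2: Convert Eₐ to J/mol: 62.6 kJ/mol = 62600 J/mol
Step 3: Calculate the exponent: -Eₐ/(RT) = -62600/(8.314 × 292) = -25.78585
Step 4: k = 2.07e+10 × exp(-25.78585)
Step 5: k = 2.07e+10 × 6.32918e-12 = 1.3101e-01 s⁻¹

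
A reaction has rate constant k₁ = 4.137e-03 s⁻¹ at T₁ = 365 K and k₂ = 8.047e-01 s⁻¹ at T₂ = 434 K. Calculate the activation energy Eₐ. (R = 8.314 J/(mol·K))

100.6 kJ/mol

Step 1: Use the two-temperature Arrhenius form: ln(k₂/k₁) = -Eₐ/R × (1/T₂ - 1/T₁)
Step 2: ln(k₂/k₁) = ln(8.047e-01/4.137e-03) = ln(194.513) = 5.2705
Step 3: 1/T₂ - 1/T₁ = 1/434 - 1/365 = -4.355786e-04 K⁻¹
Step 4: Eₐ = -R × ln(k₂/k₁) / (1/T₂ - 1/T₁) = -8.314 × 5.2705 / -4.355786e-04
Step 5: Eₐ = 1.0060e+05 J/mol = 100.6 kJ/mol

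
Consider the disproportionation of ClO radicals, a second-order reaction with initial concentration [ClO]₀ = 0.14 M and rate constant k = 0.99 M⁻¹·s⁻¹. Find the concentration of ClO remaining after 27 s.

0.02952 M

Step 1: For a second-order reaction: 1/[ClO] = 1/[ClO]₀ + kt
Step 2: 1/[ClO] = 1/0.14 + 0.99 × 27
Step 3: 1/[ClO] = 7.143 + 26.73 = 33.87
Step 4: [ClO] = 1/33.87 = 0.02952 M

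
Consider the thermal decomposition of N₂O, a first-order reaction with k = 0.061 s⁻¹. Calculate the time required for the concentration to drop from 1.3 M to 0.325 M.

22.73 s

Step 1: For first-order: t = ln([N₂O]₀/[N₂O])/k
Step 2: t = ln(1.3/0.325)/0.061
Step 3: t = ln(4)/0.061
Step 4: t = 1.386/0.061 = 22.73 s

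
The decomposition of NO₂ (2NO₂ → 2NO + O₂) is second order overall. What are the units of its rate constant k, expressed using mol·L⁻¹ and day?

(mol·L⁻¹)⁻¹·day⁻¹

Step 1: For overall order n, rate = k × (concentration)^n.
Step 2: Rate has units mol·L⁻¹·day⁻¹; concentration term has units (mol·L⁻¹)^2.
Step 3: k = rate / (concentration)^n, so units of k = (mol·L⁻¹)^(1-2)·day⁻¹ = (mol·L⁻¹)⁻¹·day⁻¹.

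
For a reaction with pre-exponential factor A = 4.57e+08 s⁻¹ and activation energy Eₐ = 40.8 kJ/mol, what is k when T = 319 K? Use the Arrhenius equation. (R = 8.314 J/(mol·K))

9.53e+01 s⁻¹

Step 1: Use the Arrhenius equation: k = A × exp(-Eₐ/RT)
Step 2: Convert Eₐ to J/mol: 40.8 kJ/mol = 40800 J/mol
Step 3: Calculate the exponent: -Eₐ/(RT) = -40800/(8.314 × 319) = -15.38365
Step 4: k = 4.57e+08 × exp(-15.38365)
Step 5: k = 4.57e+08 × 2.08433e-07 = 9.5254e+01 s⁻¹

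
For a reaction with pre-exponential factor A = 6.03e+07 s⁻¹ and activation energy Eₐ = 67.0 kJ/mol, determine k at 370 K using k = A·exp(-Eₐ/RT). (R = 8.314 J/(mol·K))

2.10e-02 s⁻¹

Step 1: Use the Arrhenius equation: k = A × exp(-Eₐ/RT)
Step 2: Convert Eₐ to J/mol: 67.0 kJ/mol = 67000 J/mol
Step 3: Calculate the exponent: -Eₐ/(RT) = -67000/(8.314 × 370) = -21.78026
Step 4: k = 6.03e+07 × exp(-21.78026)
Step 5: k = 6.03e+07 × 3.47499e-10 = 2.0954e-02 s⁻¹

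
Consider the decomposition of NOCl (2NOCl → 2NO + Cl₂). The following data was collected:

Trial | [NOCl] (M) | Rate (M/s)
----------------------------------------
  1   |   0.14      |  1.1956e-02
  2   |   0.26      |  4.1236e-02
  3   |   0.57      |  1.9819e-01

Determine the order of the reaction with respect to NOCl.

second order (2)

Step 1: Compare trials to find order n where rate₂/rate₁ = ([NOCl]₂/[NOCl]₁)^n
Step 2: rate₂/rate₁ = 4.1236e-02/1.1956e-02 = 3.449
Step 3: [NOCl]₂/[NOCl]₁ = 0.26/0.14 = 1.857
Step 4: n = ln(3.449)/ln(1.857) = 2.00 ≈ 2
Step 5: The reaction is second order in NOCl.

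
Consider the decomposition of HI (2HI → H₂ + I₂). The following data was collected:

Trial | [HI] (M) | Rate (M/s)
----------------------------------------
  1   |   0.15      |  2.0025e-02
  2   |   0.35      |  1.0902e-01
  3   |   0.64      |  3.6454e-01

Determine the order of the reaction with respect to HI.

second order (2)

Step 1: Compare trials to find order n where rate₂/rate₁ = ([HI]₂/[HI]₁)^n
Step 2: rate₂/rate₁ = 1.0902e-01/2.0025e-02 = 5.444
Step 3: [HI]₂/[HI]₁ = 0.35/0.15 = 2.333
Step 4: n = ln(5.444)/ln(2.333) = 2.00 ≈ 2
Step 5: The reaction is second order in HI.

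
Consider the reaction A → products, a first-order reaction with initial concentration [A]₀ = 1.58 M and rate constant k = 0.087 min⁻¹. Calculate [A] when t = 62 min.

0.007179 M

Step 1: For a first-order reaction: [A] = [A]₀ × e^(-kt)
Step 2: [A] = 1.58 × e^(-0.087 × 62)
Step 3: [A] = 1.58 × e^(-5.394)
Step 4: [A] = 1.58 × 0.00454376 = 0.007179 M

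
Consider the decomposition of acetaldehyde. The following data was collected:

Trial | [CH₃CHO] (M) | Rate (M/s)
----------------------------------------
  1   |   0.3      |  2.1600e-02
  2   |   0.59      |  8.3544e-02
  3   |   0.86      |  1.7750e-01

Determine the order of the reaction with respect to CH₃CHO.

second order (2)

Step 1: Compare trials to find order n where rate₂/rate₁ = ([CH₃CHO]₂/[CH₃CHO]₁)^n
Step 2: rate₂/rate₁ = 8.3544e-02/2.1600e-02 = 3.868
Step 3: [CH₃CHO]₂/[CH₃CHO]₁ = 0.59/0.3 = 1.967
Step 4: n = ln(3.868)/ln(1.967) = 2.00 ≈ 2
Step 5: The reaction is second order in CH₃CHO.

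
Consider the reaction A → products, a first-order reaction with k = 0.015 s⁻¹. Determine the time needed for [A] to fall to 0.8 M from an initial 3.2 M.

92.42 s

Step 1: For first-order: t = ln([A]₀/[A])/k
Step 2: t = ln(3.2/0.8)/0.015
Step 3: t = ln(4)/0.015
Step 4: t = 1.386/0.015 = 92.42 s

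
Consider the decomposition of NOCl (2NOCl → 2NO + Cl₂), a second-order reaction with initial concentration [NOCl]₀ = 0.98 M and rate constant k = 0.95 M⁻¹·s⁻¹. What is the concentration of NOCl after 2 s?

0.3424 M

Step 1: For a second-order reaction: 1/[NOCl] = 1/[NOCl]₀ + kt
Step 2: 1/[NOCl] = 1/0.98 + 0.95 × 2
Step 3: 1/[NOCl] = 1.02 + 1.9 = 2.92
Step 4: [NOCl] = 1/2.92 = 0.3424 M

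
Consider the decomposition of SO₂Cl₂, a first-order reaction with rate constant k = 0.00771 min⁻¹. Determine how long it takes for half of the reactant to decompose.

89.9 min

Step 1: For a first-order reaction, t₁/₂ = ln(2)/k
Step 2: t₁/₂ = ln(2)/0.00771
Step 3: t₁/₂ = 0.6931/0.00771 = 89.9 min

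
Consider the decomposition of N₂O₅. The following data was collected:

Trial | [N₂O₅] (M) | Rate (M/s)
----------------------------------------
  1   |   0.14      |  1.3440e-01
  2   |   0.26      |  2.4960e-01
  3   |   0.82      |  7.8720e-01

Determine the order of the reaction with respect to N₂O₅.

first order (1)

Step 1: Compare trials to find order n where rate₂/rate₁ = ([N₂O₅]₂/[N₂O₅]₁)^n
Step 2: rate₂/rate₁ = 2.4960e-01/1.3440e-01 = 1.857
Step 3: [N₂O₅]₂/[N₂O₅]₁ = 0.26/0.14 = 1.857
Step 4: n = ln(1.857)/ln(1.857) = 1.00 ≈ 1
Step 5: The reaction is first order in N₂O₅.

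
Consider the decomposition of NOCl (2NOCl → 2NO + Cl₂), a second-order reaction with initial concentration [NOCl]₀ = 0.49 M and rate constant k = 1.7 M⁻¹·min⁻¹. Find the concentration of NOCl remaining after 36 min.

0.01581 M

Step 1: For a second-order reaction: 1/[NOCl] = 1/[NOCl]₀ + kt
Step 2: 1/[NOCl] = 1/0.49 + 1.7 × 36
Step 3: 1/[NOCl] = 2.041 + 61.2 = 63.24
Step 4: [NOCl] = 1/63.24 = 0.01581 M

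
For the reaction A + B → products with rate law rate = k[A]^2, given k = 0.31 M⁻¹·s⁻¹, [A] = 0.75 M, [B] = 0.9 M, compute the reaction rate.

0.1744 M/s

Step 1: The rate law is rate = k[A]^2
Step 2: Note that the rate does not depend on [B] (zero order in B).
Step 3: rate = 0.31 × (0.75)^2 = 0.174375 M/s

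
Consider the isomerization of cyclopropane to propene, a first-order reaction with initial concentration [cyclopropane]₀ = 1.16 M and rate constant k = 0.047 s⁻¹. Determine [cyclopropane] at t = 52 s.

0.1007 M

Step 1: For a first-order reaction: [cyclopropane] = [cyclopropane]₀ × e^(-kt)
Step 2: [cyclopropane] = 1.16 × e^(-0.047 × 52)
Step 3: [cyclopropane] = 1.16 × e^(-2.444)
Step 4: [cyclopropane] = 1.16 × 0.0868129 = 0.1007 M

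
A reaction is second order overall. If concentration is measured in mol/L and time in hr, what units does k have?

(mol/L)⁻¹·hr⁻¹

Step 1: For overall order n, rate = k × (concentration)^n.
Step 2: Rate has units mol/L·hr⁻¹; concentration term has units (mol/L)^2.
Step 3: k = rate / (concentration)^n, so units of k = (mol/L)^(1-2)·hr⁻¹ = (mol/L)⁻¹·hr⁻¹.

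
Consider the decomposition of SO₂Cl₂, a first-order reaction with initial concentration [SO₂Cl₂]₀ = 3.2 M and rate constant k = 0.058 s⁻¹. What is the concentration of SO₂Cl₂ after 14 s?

1.421 M

Step 1: For a first-order reaction: [SO₂Cl₂] = [SO₂Cl₂]₀ × e^(-kt)
Step 2: [SO₂Cl₂] = 3.2 × e^(-0.058 × 14)
Step 3: [SO₂Cl₂] = 3.2 × e^(-0.812)
Step 4: [SO₂Cl₂] = 3.2 × 0.443969 = 1.421 M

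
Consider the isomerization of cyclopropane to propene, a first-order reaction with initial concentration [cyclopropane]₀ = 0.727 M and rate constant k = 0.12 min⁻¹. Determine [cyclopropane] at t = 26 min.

0.0321 M

Step 1: For a first-order reaction: [cyclopropane] = [cyclopropane]₀ × e^(-kt)
Step 2: [cyclopropane] = 0.727 × e^(-0.12 × 26)
Step 3: [cyclopropane] = 0.727 × e^(-3.12)
Step 4: [cyclopropane] = 0.727 × 0.0441572 = 0.0321 M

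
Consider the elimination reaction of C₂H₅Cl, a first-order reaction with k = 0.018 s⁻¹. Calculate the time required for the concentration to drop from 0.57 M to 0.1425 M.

77.02 s

Step 1: For first-order: t = ln([C₂H₅Cl]₀/[C₂H₅Cl])/k
Step 2: t = ln(0.57/0.1425)/0.018
Step 3: t = ln(4)/0.018
Step 4: t = 1.386/0.018 = 77.02 s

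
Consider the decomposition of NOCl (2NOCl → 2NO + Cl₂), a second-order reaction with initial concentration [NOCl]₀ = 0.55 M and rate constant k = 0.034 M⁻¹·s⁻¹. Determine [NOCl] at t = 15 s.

0.4295 M

Step 1: For a second-order reaction: 1/[NOCl] = 1/[NOCl]₀ + kt
Step 2: 1/[NOCl] = 1/0.55 + 0.034 × 15
Step 3: 1/[NOCl] = 1.818 + 0.51 = 2.328
Step 4: [NOCl] = 1/2.328 = 0.4295 M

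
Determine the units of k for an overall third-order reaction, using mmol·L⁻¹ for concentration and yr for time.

(mmol·L⁻¹)⁻²·yr⁻¹

Step 1: For overall order n, rate = k × (concentration)^n.
Step 2: Rate has units mmol·L⁻¹·yr⁻¹; concentration term has units (mmol·L⁻¹)^3.
Step 3: k = rate / (concentration)^n, so units of k = (mmol·L⁻¹)^(1-3)·yr⁻¹ = (mmol·L⁻¹)⁻²·yr⁻¹.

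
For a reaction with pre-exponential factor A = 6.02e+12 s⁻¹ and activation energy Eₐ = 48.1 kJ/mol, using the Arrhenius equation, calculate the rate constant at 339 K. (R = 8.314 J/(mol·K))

2.33e+05 s⁻¹

Step 1: Use the Arrhenius equation: k = A × exp(-Eₐ/RT)
Step 2: Convert Eₐ to J/mol: 48.1 kJ/mol = 48100 J/mol
Step 3: Calculate the exponent: -Eₐ/(RT) = -48100/(8.314 × 339) = -17.06614
Step 4: k = 6.02e+12 × exp(-17.06614)
Step 5: k = 6.02e+12 × 3.87498e-08 = 2.3327e+05 s⁻¹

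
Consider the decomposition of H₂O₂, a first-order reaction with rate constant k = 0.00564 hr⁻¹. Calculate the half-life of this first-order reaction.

122.9 hr

Step 1: For a first-order reaction, t₁/₂ = ln(2)/k
Step 2: t₁/₂ = ln(2)/0.00564
Step 3: t₁/₂ = 0.6931/0.00564 = 122.9 hr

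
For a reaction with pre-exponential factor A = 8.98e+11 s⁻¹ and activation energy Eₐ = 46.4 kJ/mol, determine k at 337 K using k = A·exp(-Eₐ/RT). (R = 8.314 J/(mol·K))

5.77e+04 s⁻¹

Step 1: Use the Arrhenius equation: k = A × exp(-Eₐ/RT)
Step 2: Convert Eₐ to J/mol: 46.4 kJ/mol = 46400 J/mol
Step 3: Calculate the exponent: -Eₐ/(RT) = -46400/(8.314 × 337) = -16.56068
Step 4: k = 8.98e+11 × exp(-16.56068)
Step 5: k = 8.98e+11 × 6.42374e-08 = 5.7685e+04 s⁻¹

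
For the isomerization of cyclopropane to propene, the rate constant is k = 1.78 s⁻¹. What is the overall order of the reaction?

first order (1)

Step 1: The units of k for an nth-order reaction are (concentration)^(1-n)·(time)⁻¹.
Step 2: Here k has units s⁻¹, so the concentration exponent is 0.
Step 3: 1 - n = 0 ⇒ n = 1. The reaction is first order.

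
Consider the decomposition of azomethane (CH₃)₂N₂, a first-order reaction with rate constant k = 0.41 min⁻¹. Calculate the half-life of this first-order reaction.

1.691 min

Step 1: For a first-order reaction, t₁/₂ = ln(2)/k
Step 2: t₁/₂ = ln(2)/0.41
Step 3: t₁/₂ = 0.6931/0.41 = 1.691 min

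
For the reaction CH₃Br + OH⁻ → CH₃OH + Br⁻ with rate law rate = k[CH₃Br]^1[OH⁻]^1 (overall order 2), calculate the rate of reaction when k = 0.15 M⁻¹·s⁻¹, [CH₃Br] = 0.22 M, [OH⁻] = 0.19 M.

0.00627 M/s

Step 1: The rate law is rate = k[CH₃Br]^1[OH⁻]^1, overall order = 1+1 = 2
Step 2: Substitute values: rate = 0.15 × (0.22)^1 × (0.19)^1
Step 3: rate = 0.15 × 0.22 × 0.19 = 0.00627 M/s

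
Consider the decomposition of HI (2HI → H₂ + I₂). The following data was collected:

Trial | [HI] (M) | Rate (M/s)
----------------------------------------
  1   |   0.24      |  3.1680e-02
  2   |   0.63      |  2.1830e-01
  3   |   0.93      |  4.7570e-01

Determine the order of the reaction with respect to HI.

second order (2)

Step 1: Compare trials to find order n where rate₂/rate₁ = ([HI]₂/[HI]₁)^n
Step 2: rate₂/rate₁ = 2.1830e-01/3.1680e-02 = 6.891
Step 3: [HI]₂/[HI]₁ = 0.63/0.24 = 2.625
Step 4: n = ln(6.891)/ln(2.625) = 2.00 ≈ 2
Step 5: The reaction is second order in HI.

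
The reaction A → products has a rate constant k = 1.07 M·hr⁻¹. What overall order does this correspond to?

zeroth order (0)

Step 1: The units of k for an nth-order reaction are (concentration)^(1-n)·(time)⁻¹.
Step 2: Here k has units M·hr⁻¹, so the concentration exponent is 1.
Step 3: 1 - n = 1 ⇒ n = 0. The reaction is zeroth order.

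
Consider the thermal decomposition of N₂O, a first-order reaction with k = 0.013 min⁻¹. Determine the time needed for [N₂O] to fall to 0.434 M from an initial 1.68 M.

104.1 min

Step 1: For first-order: t = ln([N₂O]₀/[N₂O])/k
Step 2: t = ln(1.68/0.434)/0.013
Step 3: t = ln(3.871)/0.013
Step 4: t = 1.354/0.013 = 104.1 min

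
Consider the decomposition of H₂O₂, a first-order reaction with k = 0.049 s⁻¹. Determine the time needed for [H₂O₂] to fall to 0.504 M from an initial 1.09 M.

15.74 s

Step 1: For first-order: t = ln([H₂O₂]₀/[H₂O₂])/k
Step 2: t = ln(1.09/0.504)/0.049
Step 3: t = ln(2.163)/0.049
Step 4: t = 0.7714/0.049 = 15.74 s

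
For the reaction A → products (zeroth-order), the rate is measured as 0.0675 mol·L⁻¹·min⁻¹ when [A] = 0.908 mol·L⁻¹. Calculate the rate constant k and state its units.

0.0675 mol·L⁻¹·min⁻¹

Step 1: For a zeroth-order reaction, rate = k (independent of concentration).
Step 2: k = rate = 0.0675 mol·L⁻¹·min⁻¹.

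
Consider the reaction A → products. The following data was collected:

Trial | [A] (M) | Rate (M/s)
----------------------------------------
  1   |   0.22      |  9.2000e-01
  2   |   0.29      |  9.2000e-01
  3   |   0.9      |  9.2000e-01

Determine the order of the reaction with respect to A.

zeroth order (0)

Step 1: Compare trials - when concentration changes, rate stays constant.
Step 2: rate₂/rate₁ = 9.2000e-01/9.2000e-01 = 1
Step 3: [A]₂/[A]₁ = 0.29/0.22 = 1.318
Step 4: Since rate ratio ≈ (conc ratio)^0, the reaction is zeroth order.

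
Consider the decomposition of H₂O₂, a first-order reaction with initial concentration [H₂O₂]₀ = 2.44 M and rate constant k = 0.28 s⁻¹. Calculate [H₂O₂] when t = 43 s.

1.44e-05 M

Step 1: For a first-order reaction: [H₂O₂] = [H₂O₂]₀ × e^(-kt)
Step 2: [H₂O₂] = 2.44 × e^(-0.28 × 43)
Step 3: [H₂O₂] = 2.44 × e^(-12.04)
Step 4: [H₂O₂] = 2.44 × 5.90329e-06 = 1.44e-05 M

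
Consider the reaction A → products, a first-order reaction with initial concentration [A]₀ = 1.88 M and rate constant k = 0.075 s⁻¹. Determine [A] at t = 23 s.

0.335 M

Step 1: For a first-order reaction: [A] = [A]₀ × e^(-kt)
Step 2: [A] = 1.88 × e^(-0.075 × 23)
Step 3: [A] = 1.88 × e^(-1.725)
Step 4: [A] = 1.88 × 0.178173 = 0.335 M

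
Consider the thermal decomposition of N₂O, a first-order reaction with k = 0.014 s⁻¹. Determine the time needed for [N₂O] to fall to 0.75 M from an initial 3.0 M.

99.02 s

Step 1: For first-order: t = ln([N₂O]₀/[N₂O])/k
Step 2: t = ln(3.0/0.75)/0.014
Step 3: t = ln(4)/0.014
Step 4: t = 1.386/0.014 = 99.02 s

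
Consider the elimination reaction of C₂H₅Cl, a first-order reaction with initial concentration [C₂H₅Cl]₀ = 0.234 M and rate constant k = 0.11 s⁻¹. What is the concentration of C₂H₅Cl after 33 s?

0.006205 M

Step 1: For a first-order reaction: [C₂H₅Cl] = [C₂H₅Cl]₀ × e^(-kt)
Step 2: [C₂H₅Cl] = 0.234 × e^(-0.11 × 33)
Step 3: [C₂H₅Cl] = 0.234 × e^(-3.63)
Step 4: [C₂H₅Cl] = 0.234 × 0.0265162 = 0.006205 M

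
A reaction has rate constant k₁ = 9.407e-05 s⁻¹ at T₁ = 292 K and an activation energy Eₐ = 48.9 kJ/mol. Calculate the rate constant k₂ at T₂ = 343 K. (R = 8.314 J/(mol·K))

1.880e-03 s⁻¹

Step 1: Use the two-temperature Arrhenius form: ln(k₂/k₁) = -Eₐ/R × (1/T₂ - 1/T₁)
Step 2: Convert Eₐ to J/mol: 48.9 kJ/mol = 48900 J/mol
Step 3: 1/T₂ - 1/T₁ = 1/343 - 1/292 = -5.092056e-04 K⁻¹
Step 4: ln(k₂/k₁) = -48900/8.314 × -5.092056e-04 = 2.99497
Step 5: k₂ = k₁ × exp(2.99497) = 9.407e-05 × 1.99848e+01 = 1.880e-03 s⁻¹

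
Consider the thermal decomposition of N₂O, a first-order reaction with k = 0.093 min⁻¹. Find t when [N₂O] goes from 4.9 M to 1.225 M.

14.91 min

Step 1: For first-order: t = ln([N₂O]₀/[N₂O])/k
Step 2: t = ln(4.9/1.225)/0.093
Step 3: t = ln(4)/0.093
Step 4: t = 1.386/0.093 = 14.91 min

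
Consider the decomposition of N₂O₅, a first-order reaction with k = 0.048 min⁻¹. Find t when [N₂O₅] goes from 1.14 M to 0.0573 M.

62.3 min

Step 1: For first-order: t = ln([N₂O₅]₀/[N₂O₅])/k
Step 2: t = ln(1.14/0.0573)/0.048
Step 3: t = ln(19.9)/0.048
Step 4: t = 2.99/0.048 = 62.3 min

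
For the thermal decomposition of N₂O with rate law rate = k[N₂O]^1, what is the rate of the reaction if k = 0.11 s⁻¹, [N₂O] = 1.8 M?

0.198 M/s

Step 1: Identify the rate law: rate = k[N₂O]^1
Step 2: Substitute values: rate = 0.11 × (1.8)^1
Step 3: Calculate: rate = 0.11 × 1.8 = 0.198 M/s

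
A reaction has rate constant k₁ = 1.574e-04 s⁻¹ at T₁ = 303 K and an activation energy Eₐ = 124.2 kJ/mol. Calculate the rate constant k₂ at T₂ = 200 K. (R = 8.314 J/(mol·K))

1.479e-15 s⁻¹

Step 1: Use the two-temperature Arrhenius form: ln(k₂/k₁) = -Eₐ/R × (1/T₂ - 1/T₁)
Step 2: Convert Eₐ to J/mol: 124.2 kJ/mol = 124200 J/mol
Step 3: 1/T₂ - 1/T₁ = 1/200 - 1/303 = 1.699670e-03 K⁻¹
Step 4: ln(k₂/k₁) = -124200/8.314 × 1.699670e-03 = -25.39079
Step 5: k₂ = k₁ × exp(-25.39079) = 1.574e-04 × 9.39550e-12 = 1.479e-15 s⁻¹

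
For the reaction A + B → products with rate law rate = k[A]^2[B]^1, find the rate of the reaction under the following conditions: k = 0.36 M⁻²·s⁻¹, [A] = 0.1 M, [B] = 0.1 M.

0.00036 M/s

Step 1: The rate law is rate = k[A]^2[B]^1
Step 2: Substitute: rate = 0.36 × (0.1)^2 × (0.1)^1
Step 3: rate = 0.36 × 0.01 × 0.1 = 0.00036 M/s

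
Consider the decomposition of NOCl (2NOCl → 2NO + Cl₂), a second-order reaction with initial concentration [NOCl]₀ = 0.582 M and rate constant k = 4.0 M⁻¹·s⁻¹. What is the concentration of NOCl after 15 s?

0.0162 M

Step 1: For a second-order reaction: 1/[NOCl] = 1/[NOCl]₀ + kt
Step 2: 1/[NOCl] = 1/0.582 + 4.0 × 15
Step 3: 1/[NOCl] = 1.718 + 60 = 61.72
Step 4: [NOCl] = 1/61.72 = 0.0162 M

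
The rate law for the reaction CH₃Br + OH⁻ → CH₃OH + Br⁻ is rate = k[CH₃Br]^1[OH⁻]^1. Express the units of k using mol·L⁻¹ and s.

(mol·L⁻¹)⁻¹·s⁻¹

Step 1: Overall order = 1 + 1 = 2.
Step 2: rate has units mol·L⁻¹·s⁻¹; [CH₃Br]^1[OH⁻]^1 has units (mol·L⁻¹)^2.
Step 3: k = rate/([CH₃Br]^1[OH⁻]^1), so units of k = (mol·L⁻¹)^(1-2)·s⁻¹ = (mol·L⁻¹)⁻¹·s⁻¹.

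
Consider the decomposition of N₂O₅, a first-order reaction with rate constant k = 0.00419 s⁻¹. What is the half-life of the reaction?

165.4 s

Step 1: For a first-order reaction, t₁/₂ = ln(2)/k
Step 2: t₁/₂ = ln(2)/0.00419
Step 3: t₁/₂ = 0.6931/0.00419 = 165.4 s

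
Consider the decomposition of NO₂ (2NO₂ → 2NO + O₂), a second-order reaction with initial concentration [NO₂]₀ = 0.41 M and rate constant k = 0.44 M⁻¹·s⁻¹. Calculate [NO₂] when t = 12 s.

0.1296 M

Step 1: For a second-order reaction: 1/[NO₂] = 1/[NO₂]₀ + kt
Step 2: 1/[NO₂] = 1/0.41 + 0.44 × 12
Step 3: 1/[NO₂] = 2.439 + 5.28 = 7.719
Step 4: [NO₂] = 1/7.719 = 0.1296 M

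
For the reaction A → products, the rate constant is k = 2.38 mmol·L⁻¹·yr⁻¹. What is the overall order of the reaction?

zeroth order (0)

Step 1: The units of k for an nth-order reaction are (concentration)^(1-n)·(time)⁻¹.
Step 2: Here k has units mmol·L⁻¹·yr⁻¹, so the concentration exponent is 1.
Step 3: 1 - n = 1 ⇒ n = 0. The reaction is zeroth order.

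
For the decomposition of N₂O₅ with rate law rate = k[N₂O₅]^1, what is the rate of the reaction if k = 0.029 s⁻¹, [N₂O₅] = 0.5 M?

0.0145 M/s

Step 1: Identify the rate law: rate = k[N₂O₅]^1
Step 2: Substitute values: rate = 0.029 × (0.5)^1
Step 3: Calculate: rate = 0.029 × 0.5 = 0.0145 M/s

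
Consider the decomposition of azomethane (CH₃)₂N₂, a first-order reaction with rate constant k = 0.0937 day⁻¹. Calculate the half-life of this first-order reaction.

7.398 day

Step 1: For a first-order reaction, t₁/₂ = ln(2)/k
Step 2: t₁/₂ = ln(2)/0.0937
Step 3: t₁/₂ = 0.6931/0.0937 = 7.398 day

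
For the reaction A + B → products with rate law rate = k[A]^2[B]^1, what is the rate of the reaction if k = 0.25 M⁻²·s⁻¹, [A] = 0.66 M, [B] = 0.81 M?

0.08821 M/s

Step 1: The rate law is rate = k[A]^2[B]^1
Step 2: Substitute: rate = 0.25 × (0.66)^2 × (0.81)^1
Step 3: rate = 0.25 × 0.4356 × 0.81 = 0.088209 M/s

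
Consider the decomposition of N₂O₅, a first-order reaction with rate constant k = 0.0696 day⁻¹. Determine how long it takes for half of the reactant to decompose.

9.959 day

Step 1: For a first-order reaction, t₁/₂ = ln(2)/k
Step 2: t₁/₂ = ln(2)/0.0696
Step 3: t₁/₂ = 0.6931/0.0696 = 9.959 day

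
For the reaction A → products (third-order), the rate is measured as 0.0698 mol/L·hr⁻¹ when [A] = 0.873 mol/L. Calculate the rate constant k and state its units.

0.1049 (mol/L)⁻²·hr⁻¹

Step 1: rate = k[A]^3, so k = rate / [A]^3.
Step 2: k = 0.0698 / (0.873)^3 = 0.0698 / 0.6653.
Step 3: k = 0.1049 (mol/L)⁻²·hr⁻¹.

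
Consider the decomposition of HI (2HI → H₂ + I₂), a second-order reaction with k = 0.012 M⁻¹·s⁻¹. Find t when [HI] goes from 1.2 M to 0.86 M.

27.45 s

Step 1: For second-order: t = (1/[HI] - 1/[HI]₀)/k
Step 2: t = (1/0.86 - 1/1.2)/0.012
Step 3: t = (1.163 - 0.8333)/0.012
Step 4: t = 0.3295/0.012 = 27.45 s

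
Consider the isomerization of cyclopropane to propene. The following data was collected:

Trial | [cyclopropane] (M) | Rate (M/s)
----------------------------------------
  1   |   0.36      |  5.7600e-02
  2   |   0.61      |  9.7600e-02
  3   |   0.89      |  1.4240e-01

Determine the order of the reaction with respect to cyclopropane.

first order (1)

Step 1: Compare trials to find order n where rate₂/rate₁ = ([cyclopropane]₂/[cyclopropane]₁)^n
Step 2: rate₂/rate₁ = 9.7600e-02/5.7600e-02 = 1.694
Step 3: [cyclopropane]₂/[cyclopropane]₁ = 0.61/0.36 = 1.694
Step 4: n = ln(1.694)/ln(1.694) = 1.00 ≈ 1
Step 5: The reaction is first order in cyclopropane.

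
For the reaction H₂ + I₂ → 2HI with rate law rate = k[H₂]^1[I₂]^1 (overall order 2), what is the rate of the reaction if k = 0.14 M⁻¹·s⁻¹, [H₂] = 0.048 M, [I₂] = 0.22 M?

0.001478 M/s

Step 1: The rate law is rate = k[H₂]^1[I₂]^1, overall order = 1+1 = 2
Step 2: Substitute values: rate = 0.14 × (0.048)^1 × (0.22)^1
Step 3: rate = 0.14 × 0.048 × 0.22 = 0.0014784 M/s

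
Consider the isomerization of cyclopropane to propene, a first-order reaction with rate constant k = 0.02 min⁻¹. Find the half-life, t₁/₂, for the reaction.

34.66 min

Step 1: For a first-order reaction, t₁/₂ = ln(2)/k
Step 2: t₁/₂ = ln(2)/0.02
Step 3: t₁/₂ = 0.6931/0.02 = 34.66 min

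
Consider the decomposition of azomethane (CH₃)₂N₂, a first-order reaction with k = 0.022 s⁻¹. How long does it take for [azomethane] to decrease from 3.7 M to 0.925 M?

63.01 s

Step 1: For first-order: t = ln([azomethane]₀/[azomethane])/k
Step 2: t = ln(3.7/0.925)/0.022
Step 3: t = ln(4)/0.022
Step 4: t = 1.386/0.022 = 63.01 s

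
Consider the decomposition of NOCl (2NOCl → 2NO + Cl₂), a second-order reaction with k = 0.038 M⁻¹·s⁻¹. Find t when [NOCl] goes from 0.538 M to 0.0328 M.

753.4 s

Step 1: For second-order: t = (1/[NOCl] - 1/[NOCl]₀)/k
Step 2: t = (1/0.0328 - 1/0.538)/0.038
Step 3: t = (30.49 - 1.859)/0.038
Step 4: t = 28.63/0.038 = 753.4 s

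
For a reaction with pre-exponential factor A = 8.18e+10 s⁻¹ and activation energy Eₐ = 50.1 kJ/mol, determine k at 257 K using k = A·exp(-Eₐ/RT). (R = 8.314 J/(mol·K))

5.37e+00 s⁻¹

Step 1: Use the Arrhenius equation: k = A × exp(-Eₐ/RT)
Step 2: Convert Eₐ to J/mol: 50.1 kJ/mol = 50100 J/mol
Step 3: Calculate the exponent: -Eₐ/(RT) = -50100/(8.314 × 257) = -23.44739
Step 4: k = 8.18e+10 × exp(-23.44739)
Step 5: k = 8.18e+10 × 6.56036e-11 = 5.3664e+00 s⁻¹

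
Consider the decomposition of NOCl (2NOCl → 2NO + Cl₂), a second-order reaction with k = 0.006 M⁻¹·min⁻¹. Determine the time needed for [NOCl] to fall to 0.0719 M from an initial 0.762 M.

2099 min

Step 1: For second-order: t = (1/[NOCl] - 1/[NOCl]₀)/k
Step 2: t = (1/0.0719 - 1/0.762)/0.006
Step 3: t = (13.91 - 1.312)/0.006
Step 4: t = 12.6/0.006 = 2099 min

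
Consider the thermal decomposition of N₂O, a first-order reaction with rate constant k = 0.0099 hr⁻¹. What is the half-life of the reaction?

70.01 hr

Step 1: For a first-order reaction, t₁/₂ = ln(2)/k
Step 2: t₁/₂ = ln(2)/0.0099
Step 3: t₁/₂ = 0.6931/0.0099 = 70.01 hr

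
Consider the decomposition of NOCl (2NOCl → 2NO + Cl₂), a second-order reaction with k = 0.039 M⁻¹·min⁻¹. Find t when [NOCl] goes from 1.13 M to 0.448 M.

34.54 min

Step 1: For second-order: t = (1/[NOCl] - 1/[NOCl]₀)/k
Step 2: t = (1/0.448 - 1/1.13)/0.039
Step 3: t = (2.232 - 0.885)/0.039
Step 4: t = 1.347/0.039 = 34.54 min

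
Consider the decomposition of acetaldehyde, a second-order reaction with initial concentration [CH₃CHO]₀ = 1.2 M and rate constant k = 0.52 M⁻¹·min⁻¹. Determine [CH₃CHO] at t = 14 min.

0.1233 M

Step 1: For a second-order reaction: 1/[CH₃CHO] = 1/[CH₃CHO]₀ + kt
Step 2: 1/[CH₃CHO] = 1/1.2 + 0.52 × 14
Step 3: 1/[CH₃CHO] = 0.8333 + 7.28 = 8.113
Step 4: [CH₃CHO] = 1/8.113 = 0.1233 M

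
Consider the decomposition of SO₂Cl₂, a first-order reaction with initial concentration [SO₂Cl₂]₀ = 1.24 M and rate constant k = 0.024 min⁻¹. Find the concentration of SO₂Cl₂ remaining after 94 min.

0.1299 M

Step 1: For a first-order reaction: [SO₂Cl₂] = [SO₂Cl₂]₀ × e^(-kt)
Step 2: [SO₂Cl₂] = 1.24 × e^(-0.024 × 94)
Step 3: [SO₂Cl₂] = 1.24 × e^(-2.256)
Step 4: [SO₂Cl₂] = 1.24 × 0.104769 = 0.1299 M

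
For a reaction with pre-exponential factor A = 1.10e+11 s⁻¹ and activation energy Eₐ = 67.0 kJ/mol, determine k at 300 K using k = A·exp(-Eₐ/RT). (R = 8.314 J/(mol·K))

2.37e-01 s⁻¹

Step 1: Use the Arrhenius equation: k = A × exp(-Eₐ/RT)
Step 2: Convert Eₐ to J/mol: 67.0 kJ/mol = 67000 J/mol
Step 3: Calculate the exponent: -Eₐ/(RT) = -67000/(8.314 × 300) = -26.86232
Step 4: k = 1.10e+11 × exp(-26.86232)
Step 5: k = 1.10e+11 × 2.15696e-12 = 2.3727e-01 s⁻¹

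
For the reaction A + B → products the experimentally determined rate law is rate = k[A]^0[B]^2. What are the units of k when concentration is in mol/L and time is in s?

(mol/L)⁻¹·s⁻¹

Step 1: Overall order = 0 + 2 = 2.
Step 2: rate has units mol/L·s⁻¹; [A]^0[B]^2 has units (mol/L)^2.
Step 3: k = rate/([A]^0[B]^2), so units of k = (mol/L)^(1-2)·s⁻¹ = (mol/L)⁻¹·s⁻¹.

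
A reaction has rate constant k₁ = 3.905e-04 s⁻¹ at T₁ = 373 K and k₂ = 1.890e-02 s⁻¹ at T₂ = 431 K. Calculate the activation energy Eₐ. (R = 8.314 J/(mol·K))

89.4 kJ/mol

Step 1: Use the two-temperature Arrhenius form: ln(k₂/k₁) = -Eₐ/R × (1/T₂ - 1/T₁)
Step 2: ln(k₂/k₁) = ln(1.890e-02/3.905e-04) = ln(48.3995) = 3.87949
Step 3: 1/T₂ - 1/T₁ = 1/431 - 1/373 = -3.607795e-04 K⁻¹
Step 4: Eₐ = -R × ln(k₂/k₁) / (1/T₂ - 1/T₁) = -8.314 × 3.87949 / -3.607795e-04
Step 5: Eₐ = 8.9401e+04 J/mol = 89.4 kJ/mol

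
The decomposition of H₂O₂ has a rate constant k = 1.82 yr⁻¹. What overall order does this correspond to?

first order (1)

Step 1: The units of k for an nth-order reaction are (concentration)^(1-n)·(time)⁻¹.
Step 2: Here k has units yr⁻¹, so the concentration exponent is 0.
Step 3: 1 - n = 0 ⇒ n = 1. The reaction is first order.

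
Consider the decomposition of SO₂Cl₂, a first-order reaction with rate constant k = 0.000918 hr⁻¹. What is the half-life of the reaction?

755.1 hr

Step 1: For a first-order reaction, t₁/₂ = ln(2)/k
Step 2: t₁/₂ = ln(2)/0.000918
Step 3: t₁/₂ = 0.6931/0.000918 = 755.1 hr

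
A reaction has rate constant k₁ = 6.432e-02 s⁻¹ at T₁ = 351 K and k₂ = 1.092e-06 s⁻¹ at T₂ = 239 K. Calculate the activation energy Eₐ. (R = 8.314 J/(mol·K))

68.4 kJ/mol

Step 1: Use the two-temperature Arrhenius form: ln(k₂/k₁) = -Eₐ/R × (1/T₂ - 1/T₁)
Step 2: ln(k₂/k₁) = ln(1.092e-06/6.432e-02) = ln(1.69776e-05) = -10.9836
Step 3: 1/T₂ - 1/T₁ = 1/239 - 1/351 = 1.335098e-03 K⁻¹
Step 4: Eₐ = -R × ln(k₂/k₁) / (1/T₂ - 1/T₁) = -8.314 × -10.9836 / 1.335098e-03
Step 5: Eₐ = 6.8398e+04 J/mol = 68.4 kJ/mol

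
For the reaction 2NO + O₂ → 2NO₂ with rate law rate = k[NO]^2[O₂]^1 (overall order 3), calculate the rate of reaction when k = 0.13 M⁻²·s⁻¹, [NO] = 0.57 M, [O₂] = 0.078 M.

0.003294 M/s

Step 1: The rate law is rate = k[NO]^2[O₂]^1, overall order = 2+1 = 3
Step 2: Substitute values: rate = 0.13 × (0.57)^2 × (0.078)^1
Step 3: rate = 0.13 × 0.3249 × 0.078 = 0.00329449 M/s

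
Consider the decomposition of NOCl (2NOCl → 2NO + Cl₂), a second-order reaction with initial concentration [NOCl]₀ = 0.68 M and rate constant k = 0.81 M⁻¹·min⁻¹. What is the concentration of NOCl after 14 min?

0.07806 M

Step 1: For a second-order reaction: 1/[NOCl] = 1/[NOCl]₀ + kt
Step 2: 1/[NOCl] = 1/0.68 + 0.81 × 14
Step 3: 1/[NOCl] = 1.471 + 11.34 = 12.81
Step 4: [NOCl] = 1/12.81 = 0.07806 M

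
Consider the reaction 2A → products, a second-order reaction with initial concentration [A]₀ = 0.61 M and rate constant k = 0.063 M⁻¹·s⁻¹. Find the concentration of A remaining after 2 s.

0.5665 M

Step 1: For a second-order reaction: 1/[A] = 1/[A]₀ + kt
Step 2: 1/[A] = 1/0.61 + 0.063 × 2
Step 3: 1/[A] = 1.639 + 0.126 = 1.765
Step 4: [A] = 1/1.765 = 0.5665 M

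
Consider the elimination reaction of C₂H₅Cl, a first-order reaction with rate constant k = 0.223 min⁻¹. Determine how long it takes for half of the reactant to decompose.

3.108 min

Step 1: For a first-order reaction, t₁/₂ = ln(2)/k
Step 2: t₁/₂ = ln(2)/0.223
Step 3: t₁/₂ = 0.6931/0.223 = 3.108 min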